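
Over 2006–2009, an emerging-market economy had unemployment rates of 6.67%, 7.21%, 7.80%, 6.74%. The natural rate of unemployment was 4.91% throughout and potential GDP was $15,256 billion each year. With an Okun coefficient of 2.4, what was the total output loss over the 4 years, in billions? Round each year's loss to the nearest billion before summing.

$3,214 billion

Year 2006: gap = -2.4 × (6.67 - 4.91) = -4.224%, loss ≈ 15256 × 4.224/100 ≈ 644.
Year 2007: gap = -2.4 × (7.21 - 4.91) = -5.52%, loss ≈ 15256 × 5.52/100 ≈ 842.
Year 2008: gap = -2.4 × (7.8 - 4.91) = -6.936%, loss ≈ 15256 × 6.936/100 ≈ 1058.
Year 2009: gap = -2.4 × (6.74 - 4.91) = -4.392%, loss ≈ 15256 × 4.392/100 ≈ 670.
Total lost output = 644 + 842 + 1058 + 670 = 3214 billion.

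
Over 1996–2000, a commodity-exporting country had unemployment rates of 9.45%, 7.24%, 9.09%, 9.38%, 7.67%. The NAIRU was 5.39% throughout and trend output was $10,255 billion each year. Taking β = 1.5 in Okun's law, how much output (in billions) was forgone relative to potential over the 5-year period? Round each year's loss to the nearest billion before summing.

Year 1996: gap = -1.5 × (9.45 - 5.39) = -6.09%, loss ≈ 10255 × 6.09/100 ≈ 625.
Year 1997: gap = -1.5 × (7.24 - 5.39) = -2.775%, loss ≈ 10255 × 2.775/100 ≈ 285.
Year 1998: gap = -1.5 × (9.09 - 5.39) = -5.55%, loss ≈ 10255 × 5.55/100 ≈ 569.
Year 1999: gap = -1.5 × (9.38 - 5.39) = -5.985%, loss ≈ 10255 × 5.985/100 ≈ 614.
Year 2000: gap = -1.5 × (7.67 - 5.39) = -3.42%, loss ≈ 10255 × 3.42/100 ≈ 351.
Total lost output = 625 + 285 + 569 + 614 + 351 = 2444 billion.

$2,444 billion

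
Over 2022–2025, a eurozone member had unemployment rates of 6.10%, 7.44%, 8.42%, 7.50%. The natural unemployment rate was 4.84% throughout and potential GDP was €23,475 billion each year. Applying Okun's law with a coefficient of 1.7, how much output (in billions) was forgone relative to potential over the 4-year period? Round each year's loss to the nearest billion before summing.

€4,032 billion

Year 2022: gap = -1.7 × (6.1 - 4.84) = -2.142%, loss ≈ 23475 × 2.142/100 ≈ 503.
Year 2023: gap = -1.7 × (7.44 - 4.84) = -4.42%, loss ≈ 23475 × 4.42/100 ≈ 1038.
Year 2024: gap = -1.7 × (8.42 - 4.84) = -6.086%, loss ≈ 23475 × 6.086/100 ≈ 1429.
Year 2025: gap = -1.7 × (7.5 - 4.84) = -4.522%, loss ≈ 23475 × 4.522/100 ≈ 1062.
Total lost output = 503 + 1038 + 1429 + 1062 = 4032 billion.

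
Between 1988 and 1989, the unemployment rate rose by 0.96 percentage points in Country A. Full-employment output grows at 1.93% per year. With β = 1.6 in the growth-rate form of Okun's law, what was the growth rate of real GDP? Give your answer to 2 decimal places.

Growth-rate Okun's law: g_Y = g_Y* - β × Δu.
g_Y = 1.93 - 1.6 × (0.96) = 1.93 - 1.536 = 0.394%, i.e. 0.39% to 2 d.p.

0.39%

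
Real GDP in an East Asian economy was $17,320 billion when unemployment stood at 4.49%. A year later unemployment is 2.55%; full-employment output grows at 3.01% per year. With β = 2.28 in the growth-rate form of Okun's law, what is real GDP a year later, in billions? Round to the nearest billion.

Δu = 2.55 - 4.49 = -1.94 points.
Okun's law (growth form): g_Y = g_Y* - β × Δu = 3.01 - 2.28 × (-1.94) = 3.01 + 4.4232 = 7.4332%.
Real GDP in the next year = 17320 × (1 + 7.4332/100) = 17320 × 1.074332 ≈ 18607 billion.

$18,607 billion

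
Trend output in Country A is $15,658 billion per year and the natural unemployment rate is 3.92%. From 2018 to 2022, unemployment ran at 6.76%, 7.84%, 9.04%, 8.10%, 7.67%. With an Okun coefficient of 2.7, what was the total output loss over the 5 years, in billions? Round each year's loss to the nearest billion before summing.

Year 2018: gap = -2.7 × (6.76 - 3.92) = -7.668%, loss ≈ 15658 × 7.668/100 ≈ 1201.
Year 2019: gap = -2.7 × (7.84 - 3.92) = -10.584%, loss ≈ 15658 × 10.584/100 ≈ 1657.
Year 2020: gap = -2.7 × (9.04 - 3.92) = -13.824%, loss ≈ 15658 × 13.824/100 ≈ 2165.
Year 2021: gap = -2.7 × (8.1 - 3.92) = -11.286%, loss ≈ 15658 × 11.286/100 ≈ 1767.
Year 2022: gap = -2.7 × (7.67 - 3.92) = -10.125%, loss ≈ 15658 × 10.125/100 ≈ 1585.
Total lost output = 1201 + 1657 + 2165 + 1767 + 1585 = 8375 billion.

$8,375 billion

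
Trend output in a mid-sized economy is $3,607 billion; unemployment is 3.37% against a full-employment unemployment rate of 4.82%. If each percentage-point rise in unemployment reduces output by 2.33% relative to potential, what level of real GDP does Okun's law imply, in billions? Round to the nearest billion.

Unemployment gap = 3.37 - 4.82 = -1.45 points, so the output gap is -2.33 × (-1.45) = 3.3785%.
Actual GDP = 3607 × (1 + 3.3785/100) = 3607 × 1.033785 ≈ 3729 billion.

$3,729 billion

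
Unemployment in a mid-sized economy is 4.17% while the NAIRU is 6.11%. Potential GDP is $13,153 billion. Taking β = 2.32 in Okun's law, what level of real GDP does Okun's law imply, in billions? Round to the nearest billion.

$13,745 billion

Unemployment gap = 4.17 - 6.11 = -1.94 points, so the output gap is -2.32 × (-1.94) = 4.5008%.
Actual GDP = 13153 × (1 + 4.5008/100) = 13153 × 1.045008 ≈ 13745 billion.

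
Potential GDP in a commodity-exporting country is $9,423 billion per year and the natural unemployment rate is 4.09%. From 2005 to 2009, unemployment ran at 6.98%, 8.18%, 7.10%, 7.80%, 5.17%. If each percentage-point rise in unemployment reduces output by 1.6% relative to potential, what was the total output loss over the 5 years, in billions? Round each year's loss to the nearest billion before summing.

Year 2005: gap = -1.6 × (6.98 - 4.09) = -4.624%, loss ≈ 9423 × 4.624/100 ≈ 436.
Year 2006: gap = -1.6 × (8.18 - 4.09) = -6.544%, loss ≈ 9423 × 6.544/100 ≈ 617.
Year 2007: gap = -1.6 × (7.1 - 4.09) = -4.816%, loss ≈ 9423 × 4.816/100 ≈ 454.
Year 2008: gap = -1.6 × (7.8 - 4.09) = -5.936%, loss ≈ 9423 × 5.936/100 ≈ 559.
Year 2009: gap = -1.6 × (5.17 - 4.09) = -1.728%, loss ≈ 9423 × 1.728/100 ≈ 163.
Total lost output = 436 + 617 + 454 + 559 + 163 = 2229 billion.

$2,229 billion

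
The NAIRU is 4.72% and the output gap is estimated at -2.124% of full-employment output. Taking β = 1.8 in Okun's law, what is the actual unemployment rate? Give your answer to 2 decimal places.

From Okun's law, u - u* = -(output gap)/β = -(-2.124)/1.8 = 1.18 points.
So u = 4.72 + 1.18 = 5.90%.

5.90%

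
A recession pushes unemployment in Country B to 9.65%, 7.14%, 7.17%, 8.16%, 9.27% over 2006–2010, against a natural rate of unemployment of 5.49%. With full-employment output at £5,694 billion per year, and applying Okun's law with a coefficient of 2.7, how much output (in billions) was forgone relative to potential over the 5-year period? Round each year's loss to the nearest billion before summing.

Year 2006: gap = -2.7 × (9.65 - 5.49) = -11.232%, loss ≈ 5694 × 11.232/100 ≈ 640.
Year 2007: gap = -2.7 × (7.14 - 5.49) = -4.455%, loss ≈ 5694 × 4.455/100 ≈ 254.
Year 2008: gap = -2.7 × (7.17 - 5.49) = -4.536%, loss ≈ 5694 × 4.536/100 ≈ 258.
Year 2009: gap = -2.7 × (8.16 - 5.49) = -7.209%, loss ≈ 5694 × 7.209/100 ≈ 410.
Year 2010: gap = -2.7 × (9.27 - 5.49) = -10.206%, loss ≈ 5694 × 10.206/100 ≈ 581.
Total lost output = 640 + 254 + 258 + 410 + 581 = 2143 billion.

£2,143 billion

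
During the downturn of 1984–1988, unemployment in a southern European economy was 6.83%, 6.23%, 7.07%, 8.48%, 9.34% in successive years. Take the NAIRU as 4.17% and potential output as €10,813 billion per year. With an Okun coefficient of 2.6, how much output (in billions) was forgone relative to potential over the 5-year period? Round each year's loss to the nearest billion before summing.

€4,807 billion

Year 1984: gap = -2.6 × (6.83 - 4.17) = -6.916%, loss ≈ 10813 × 6.916/100 ≈ 748.
Year 1985: gap = -2.6 × (6.23 - 4.17) = -5.356%, loss ≈ 10813 × 5.356/100 ≈ 579.
Year 1986: gap = -2.6 × (7.07 - 4.17) = -7.54%, loss ≈ 10813 × 7.54/100 ≈ 815.
Year 1987: gap = -2.6 × (8.48 - 4.17) = -11.206%, loss ≈ 10813 × 11.206/100 ≈ 1212.
Year 1988: gap = -2.6 × (9.34 - 4.17) = -13.442%, loss ≈ 10813 × 13.442/100 ≈ 1453.
Total lost output = 748 + 579 + 815 + 1212 + 1453 = 4807 billion.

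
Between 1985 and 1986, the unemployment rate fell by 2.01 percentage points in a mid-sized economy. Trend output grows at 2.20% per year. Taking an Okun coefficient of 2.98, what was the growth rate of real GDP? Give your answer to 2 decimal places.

Growth-rate Okun's law: g_Y = g_Y* - β × Δu.
g_Y = 2.20 - 2.98 × (-2.01) = 2.2 + 5.9898 = 8.1898%, i.e. 8.19% to 2 d.p.

8.19%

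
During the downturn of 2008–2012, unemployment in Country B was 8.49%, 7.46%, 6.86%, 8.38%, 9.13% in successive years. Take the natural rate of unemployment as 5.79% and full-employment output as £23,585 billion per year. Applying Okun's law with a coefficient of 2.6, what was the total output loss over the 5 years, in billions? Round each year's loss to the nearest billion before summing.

Year 2008: gap = -2.6 × (8.49 - 5.79) = -7.02%, loss ≈ 23585 × 7.02/100 ≈ 1656.
Year 2009: gap = -2.6 × (7.46 - 5.79) = -4.342%, loss ≈ 23585 × 4.342/100 ≈ 1024.
Year 2010: gap = -2.6 × (6.86 - 5.79) = -2.782%, loss ≈ 23585 × 2.782/100 ≈ 656.
Year 2011: gap = -2.6 × (8.38 - 5.79) = -6.734%, loss ≈ 23585 × 6.734/100 ≈ 1588.
Year 2012: gap = -2.6 × (9.13 - 5.79) = -8.684%, loss ≈ 23585 × 8.684/100 ≈ 2048.
Total lost output = 1656 + 1024 + 656 + 1588 + 2048 = 6972 billion.

£6,972 billion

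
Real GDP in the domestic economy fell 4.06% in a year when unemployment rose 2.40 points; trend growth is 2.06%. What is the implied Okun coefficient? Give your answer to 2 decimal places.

Growth form: g_Y = g_Y* - β × Δu, so β = (g_Y* - g_Y)/Δu.
β = (2.06 + 4.06)/2.40 = 6.12/2.40 = 2.55.

β ≈ 2.55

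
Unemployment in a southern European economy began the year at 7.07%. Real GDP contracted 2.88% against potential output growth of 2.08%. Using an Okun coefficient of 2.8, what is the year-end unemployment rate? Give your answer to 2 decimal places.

8.84%

Growth-rate Okun's law: g_Y = g_Y* - β × Δu, so Δu = (g_Y* - g_Y)/β.
Δu = (2.08 + 2.88)/2.8 = 4.96/2.8 = 1.77 percentage points.
Year-end unemployment = 7.07 + 1.77 = 8.84%.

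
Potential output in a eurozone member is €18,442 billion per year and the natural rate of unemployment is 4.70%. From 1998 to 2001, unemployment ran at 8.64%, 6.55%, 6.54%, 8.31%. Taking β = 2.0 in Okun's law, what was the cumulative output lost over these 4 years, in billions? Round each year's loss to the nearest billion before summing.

€4,146 billion

Year 1998: gap = -2.0 × (8.64 - 4.7) = -7.88%, loss ≈ 18442 × 7.88/100 ≈ 1453.
Year 1999: gap = -2.0 × (6.55 - 4.7) = -3.7%, loss ≈ 18442 × 3.7/100 ≈ 682.
Year 2000: gap = -2.0 × (6.54 - 4.7) = -3.68%, loss ≈ 18442 × 3.68/100 ≈ 679.
Year 2001: gap = -2.0 × (8.31 - 4.7) = -7.22%, loss ≈ 18442 × 7.22/100 ≈ 1332.
Total lost output = 1453 + 682 + 679 + 1332 = 4146 billion.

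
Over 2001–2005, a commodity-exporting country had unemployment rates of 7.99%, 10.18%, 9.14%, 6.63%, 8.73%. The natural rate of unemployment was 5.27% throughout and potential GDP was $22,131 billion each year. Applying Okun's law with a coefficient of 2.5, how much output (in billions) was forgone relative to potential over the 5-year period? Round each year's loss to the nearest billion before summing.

$9,029 billion

Year 2001: gap = -2.5 × (7.99 - 5.27) = -6.8%, loss ≈ 22131 × 6.8/100 ≈ 1505.
Year 2002: gap = -2.5 × (10.18 - 5.27) = -12.275%, loss ≈ 22131 × 12.275/100 ≈ 2717.
Year 2003: gap = -2.5 × (9.14 - 5.27) = -9.675%, loss ≈ 22131 × 9.675/100 ≈ 2141.
Year 2004: gap = -2.5 × (6.63 - 5.27) = -3.4%, loss ≈ 22131 × 3.4/100 ≈ 752.
Year 2005: gap = -2.5 × (8.73 - 5.27) = -8.65%, loss ≈ 22131 × 8.65/100 ≈ 1914.
Total lost output = 1505 + 2717 + 2141 + 752 + 1914 = 9029 billion.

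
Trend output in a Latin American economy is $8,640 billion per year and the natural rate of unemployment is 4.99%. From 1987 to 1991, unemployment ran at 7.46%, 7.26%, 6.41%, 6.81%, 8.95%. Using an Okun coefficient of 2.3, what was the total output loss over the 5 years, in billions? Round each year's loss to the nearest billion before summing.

$2,373 billion

Year 1987: gap = -2.3 × (7.46 - 4.99) = -5.681%, loss ≈ 8640 × 5.681/100 ≈ 491.
Year 1988: gap = -2.3 × (7.26 - 4.99) = -5.221%, loss ≈ 8640 × 5.221/100 ≈ 451.
Year 1989: gap = -2.3 × (6.41 - 4.99) = -3.266%, loss ≈ 8640 × 3.266/100 ≈ 282.
Year 1990: gap = -2.3 × (6.81 - 4.99) = -4.186%, loss ≈ 8640 × 4.186/100 ≈ 362.
Year 1991: gap = -2.3 × (8.95 - 4.99) = -9.108%, loss ≈ 8640 × 9.108/100 ≈ 787.
Total lost output = 491 + 451 + 282 + 362 + 787 = 2373 billion.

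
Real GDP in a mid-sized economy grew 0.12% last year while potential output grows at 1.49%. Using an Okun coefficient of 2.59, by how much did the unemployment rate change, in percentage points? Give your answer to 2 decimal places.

0.53 percentage points

Growth-rate Okun's law: g_Y = g_Y* - β × Δu, so Δu = (g_Y* - g_Y)/β.
Δu = (1.49 - 0.12)/2.59 = 1.37/2.59 = 0.53 percentage points.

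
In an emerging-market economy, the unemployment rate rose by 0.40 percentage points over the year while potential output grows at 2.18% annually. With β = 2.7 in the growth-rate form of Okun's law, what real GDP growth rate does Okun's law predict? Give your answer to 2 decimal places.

1.10%

Growth-rate Okun's law: g_Y = g_Y* - β × Δu.
g_Y = 2.18 - 2.7 × (0.40) = 2.18 - 1.08 = 1.1%, i.e. 1.10% to 2 d.p.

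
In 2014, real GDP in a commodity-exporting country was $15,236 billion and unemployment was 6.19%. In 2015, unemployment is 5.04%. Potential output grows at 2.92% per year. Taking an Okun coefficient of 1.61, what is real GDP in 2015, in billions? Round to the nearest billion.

$15,963 billion

Δu = 5.04 - 6.19 = -1.15 points.
Okun's law (growth form): g_Y = g_Y* - β × Δu = 2.92 - 1.61 × (-1.15) = 2.92 + 1.8515 = 4.7715%.
Real GDP in the next year = 15236 × (1 + 4.7715/100) = 15236 × 1.047715 ≈ 15963 billion.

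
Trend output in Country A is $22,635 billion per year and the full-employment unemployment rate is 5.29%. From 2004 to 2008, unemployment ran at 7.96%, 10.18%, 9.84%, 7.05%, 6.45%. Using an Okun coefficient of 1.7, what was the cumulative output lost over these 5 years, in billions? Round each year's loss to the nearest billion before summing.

Year 2004: gap = -1.7 × (7.96 - 5.29) = -4.539%, loss ≈ 22635 × 4.539/100 ≈ 1027.
Year 2005: gap = -1.7 × (10.18 - 5.29) = -8.313%, loss ≈ 22635 × 8.313/100 ≈ 1882.
Year 2006: gap = -1.7 × (9.84 - 5.29) = -7.735%, loss ≈ 22635 × 7.735/100 ≈ 1751.
Year 2007: gap = -1.7 × (7.05 - 5.29) = -2.992%, loss ≈ 22635 × 2.992/100 ≈ 677.
Year 2008: gap = -1.7 × (6.45 - 5.29) = -1.972%, loss ≈ 22635 × 1.972/100 ≈ 446.
Total lost output = 1027 + 1882 + 1751 + 677 + 446 = 5783 billion.

$5,783 billion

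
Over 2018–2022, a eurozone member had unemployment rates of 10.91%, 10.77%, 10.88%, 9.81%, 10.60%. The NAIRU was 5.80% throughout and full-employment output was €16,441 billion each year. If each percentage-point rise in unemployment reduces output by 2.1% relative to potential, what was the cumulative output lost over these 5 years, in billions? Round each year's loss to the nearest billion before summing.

€8,275 billion

Year 2018: gap = -2.1 × (10.91 - 5.8) = -10.731%, loss ≈ 16441 × 10.731/100 ≈ 1764.
Year 2019: gap = -2.1 × (10.77 - 5.8) = -10.437%, loss ≈ 16441 × 10.437/100 ≈ 1716.
Year 2020: gap = -2.1 × (10.88 - 5.8) = -10.668%, loss ≈ 16441 × 10.668/100 ≈ 1754.
Year 2021: gap = -2.1 × (9.81 - 5.8) = -8.421%, loss ≈ 16441 × 8.421/100 ≈ 1384.
Year 2022: gap = -2.1 × (10.6 - 5.8) = -10.08%, loss ≈ 16441 × 10.08/100 ≈ 1657.
Total lost output = 1764 + 1716 + 1754 + 1384 + 1657 = 8275 billion.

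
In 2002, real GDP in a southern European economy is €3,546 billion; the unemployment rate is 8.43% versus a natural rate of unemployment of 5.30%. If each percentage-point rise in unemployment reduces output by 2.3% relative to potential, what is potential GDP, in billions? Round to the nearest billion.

€3,821 billion

Unemployment gap = 8.43 - 5.3 = 3.13 points, so output gap = -2.3 × 3.13 = -7.199%.
Since Y = Y* × (1 + gap/100), Y* = 3546/0.92801 ≈ 3821 billion.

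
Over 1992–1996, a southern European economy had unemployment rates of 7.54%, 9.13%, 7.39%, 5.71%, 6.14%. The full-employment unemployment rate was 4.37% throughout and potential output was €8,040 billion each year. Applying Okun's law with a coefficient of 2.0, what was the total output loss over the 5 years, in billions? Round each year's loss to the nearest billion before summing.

Year 1992: gap = -2.0 × (7.54 - 4.37) = -6.34%, loss ≈ 8040 × 6.34/100 ≈ 510.
Year 1993: gap = -2.0 × (9.13 - 4.37) = -9.52%, loss ≈ 8040 × 9.52/100 ≈ 765.
Year 1994: gap = -2.0 × (7.39 - 4.37) = -6.04%, loss ≈ 8040 × 6.04/100 ≈ 486.
Year 1995: gap = -2.0 × (5.71 - 4.37) = -2.68%, loss ≈ 8040 × 2.68/100 ≈ 215.
Year 1996: gap = -2.0 × (6.14 - 4.37) = -3.54%, loss ≈ 8040 × 3.54/100 ≈ 285.
Total lost output = 510 + 765 + 486 + 215 + 285 = 2261 billion.

€2,261 billion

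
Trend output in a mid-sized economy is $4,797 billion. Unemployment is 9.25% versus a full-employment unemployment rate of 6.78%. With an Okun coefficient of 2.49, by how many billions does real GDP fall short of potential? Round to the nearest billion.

$295 billion

Output gap = -2.49 × (9.25 - 6.78) = -2.49 × 2.47 = -6.1503%.
Actual GDP ≈ 4797 × 0.938497 ≈ 4502 billion, so the shortfall is 4797 - 4502 = 295 billion.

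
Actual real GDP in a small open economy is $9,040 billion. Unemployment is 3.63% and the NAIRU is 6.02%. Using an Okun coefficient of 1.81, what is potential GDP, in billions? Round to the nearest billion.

Unemployment gap = 3.63 - 6.02 = -2.39 points, so output gap = -1.81 × (-2.39) = 4.3259%.
Since Y = Y* × (1 + gap/100), Y* = 9040/1.043259 ≈ 8665 billion.

$8,665 billion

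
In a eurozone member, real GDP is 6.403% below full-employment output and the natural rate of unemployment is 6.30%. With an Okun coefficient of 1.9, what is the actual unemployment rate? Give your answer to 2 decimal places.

From Okun's law, u - u* = -(output gap)/β = -(-6.403)/1.9 = 3.37 points.
So u = 6.3 + 3.37 = 9.67%.

9.67%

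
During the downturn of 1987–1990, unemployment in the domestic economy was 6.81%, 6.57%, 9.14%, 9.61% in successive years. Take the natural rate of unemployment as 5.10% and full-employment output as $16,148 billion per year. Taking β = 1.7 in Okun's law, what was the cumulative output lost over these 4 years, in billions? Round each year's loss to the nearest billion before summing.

$3,220 billion

Year 1987: gap = -1.7 × (6.81 - 5.1) = -2.907%, loss ≈ 16148 × 2.907/100 ≈ 469.
Year 1988: gap = -1.7 × (6.57 - 5.1) = -2.499%, loss ≈ 16148 × 2.499/100 ≈ 404.
Year 1989: gap = -1.7 × (9.14 - 5.1) = -6.868%, loss ≈ 16148 × 6.868/100 ≈ 1109.
Year 1990: gap = -1.7 × (9.61 - 5.1) = -7.667%, loss ≈ 16148 × 7.667/100 ≈ 1238.
Total lost output = 469 + 404 + 1109 + 1238 = 3220 billion.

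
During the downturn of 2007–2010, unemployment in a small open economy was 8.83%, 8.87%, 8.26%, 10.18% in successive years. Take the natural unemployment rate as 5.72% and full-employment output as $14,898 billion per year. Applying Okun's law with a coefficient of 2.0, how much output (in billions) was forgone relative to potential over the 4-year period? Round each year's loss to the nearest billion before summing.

$3,952 billion

Year 2007: gap = -2.0 × (8.83 - 5.72) = -6.22%, loss ≈ 14898 × 6.22/100 ≈ 927.
Year 2008: gap = -2.0 × (8.87 - 5.72) = -6.3%, loss ≈ 14898 × 6.3/100 ≈ 939.
Year 2009: gap = -2.0 × (8.26 - 5.72) = -5.08%, loss ≈ 14898 × 5.08/100 ≈ 757.
Year 2010: gap = -2.0 × (10.18 - 5.72) = -8.92%, loss ≈ 14898 × 8.92/100 ≈ 1329.
Total lost output = 927 + 939 + 757 + 1329 = 3952 billion.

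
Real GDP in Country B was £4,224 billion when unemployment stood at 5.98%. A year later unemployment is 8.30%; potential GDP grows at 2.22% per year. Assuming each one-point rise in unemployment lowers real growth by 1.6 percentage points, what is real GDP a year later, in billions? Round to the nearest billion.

£4,161 billion

Δu = 8.3 - 5.98 = 2.32 points.
Okun's law (growth form): g_Y = g_Y* - β × Δu = 2.22 - 1.6 × (2.32) = 2.22 - 3.712 = -1.492%.
Real GDP in the next year = 4224 × (1 - 1.492/100) = 4224 × 0.98508 ≈ 4161 billion.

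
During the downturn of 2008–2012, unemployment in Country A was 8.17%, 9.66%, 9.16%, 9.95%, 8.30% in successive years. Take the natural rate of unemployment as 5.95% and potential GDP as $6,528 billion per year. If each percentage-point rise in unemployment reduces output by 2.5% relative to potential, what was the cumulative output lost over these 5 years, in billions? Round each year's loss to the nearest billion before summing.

Year 2008: gap = -2.5 × (8.17 - 5.95) = -5.55%, loss ≈ 6528 × 5.55/100 ≈ 362.
Year 2009: gap = -2.5 × (9.66 - 5.95) = -9.275%, loss ≈ 6528 × 9.275/100 ≈ 605.
Year 2010: gap = -2.5 × (9.16 - 5.95) = -8.025%, loss ≈ 6528 × 8.025/100 ≈ 524.
Year 2011: gap = -2.5 × (9.95 - 5.95) = -10%, loss ≈ 6528 × 10/100 ≈ 653.
Year 2012: gap = -2.5 × (8.3 - 5.95) = -5.875%, loss ≈ 6528 × 5.875/100 ≈ 384.
Total lost output = 362 + 605 + 524 + 653 + 384 = 2528 billion.

$2,528 billion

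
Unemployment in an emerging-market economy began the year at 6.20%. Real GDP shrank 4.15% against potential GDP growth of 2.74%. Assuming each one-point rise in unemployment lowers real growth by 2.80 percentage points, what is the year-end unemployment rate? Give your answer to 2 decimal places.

Growth-rate Okun's law: g_Y = g_Y* - β × Δu, so Δu = (g_Y* - g_Y)/β.
Δu = (2.74 + 4.15)/2.80 = 6.89/2.80 = 2.46 percentage points.
Year-end unemployment = 6.2 + 2.46 = 8.66%.

8.66%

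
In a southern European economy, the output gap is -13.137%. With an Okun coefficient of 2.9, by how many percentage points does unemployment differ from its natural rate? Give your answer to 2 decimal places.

Okun's law: output gap = -β × (u - u*), so u - u* = -(output gap)/β.
u - u* = -(-13.137)/2.9 = 4.53 percentage points.

4.53 percentage points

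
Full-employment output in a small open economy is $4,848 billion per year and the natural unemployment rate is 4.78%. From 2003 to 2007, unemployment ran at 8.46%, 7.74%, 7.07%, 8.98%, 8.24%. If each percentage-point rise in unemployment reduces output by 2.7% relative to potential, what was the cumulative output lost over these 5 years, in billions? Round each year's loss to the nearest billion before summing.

$2,172 billion

Year 2003: gap = -2.7 × (8.46 - 4.78) = -9.936%, loss ≈ 4848 × 9.936/100 ≈ 482.
Year 2004: gap = -2.7 × (7.74 - 4.78) = -7.992%, loss ≈ 4848 × 7.992/100 ≈ 387.
Year 2005: gap = -2.7 × (7.07 - 4.78) = -6.183%, loss ≈ 4848 × 6.183/100 ≈ 300.
Year 2006: gap = -2.7 × (8.98 - 4.78) = -11.34%, loss ≈ 4848 × 11.34/100 ≈ 550.
Year 2007: gap = -2.7 × (8.24 - 4.78) = -9.342%, loss ≈ 4848 × 9.342/100 ≈ 453.
Total lost output = 482 + 387 + 300 + 550 + 453 = 2172 billion.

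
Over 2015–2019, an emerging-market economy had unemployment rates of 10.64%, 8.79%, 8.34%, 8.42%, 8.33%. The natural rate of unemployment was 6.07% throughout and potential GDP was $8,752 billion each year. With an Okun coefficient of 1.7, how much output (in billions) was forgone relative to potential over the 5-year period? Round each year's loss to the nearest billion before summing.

Year 2015: gap = -1.7 × (10.64 - 6.07) = -7.769%, loss ≈ 8752 × 7.769/100 ≈ 680.
Year 2016: gap = -1.7 × (8.79 - 6.07) = -4.624%, loss ≈ 8752 × 4.624/100 ≈ 405.
Year 2017: gap = -1.7 × (8.34 - 6.07) = -3.859%, loss ≈ 8752 × 3.859/100 ≈ 338.
Year 2018: gap = -1.7 × (8.42 - 6.07) = -3.995%, loss ≈ 8752 × 3.995/100 ≈ 350.
Year 2019: gap = -1.7 × (8.33 - 6.07) = -3.842%, loss ≈ 8752 × 3.842/100 ≈ 336.
Total lost output = 680 + 405 + 338 + 350 + 336 = 2109 billion.

$2,109 billion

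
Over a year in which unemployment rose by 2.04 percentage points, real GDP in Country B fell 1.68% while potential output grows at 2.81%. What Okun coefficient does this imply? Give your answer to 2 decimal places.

β ≈ 2.20

Growth form: g_Y = g_Y* - β × Δu, so β = (g_Y* - g_Y)/Δu.
β = (2.81 + 1.68)/2.04 = 4.49/2.04 = 2.20.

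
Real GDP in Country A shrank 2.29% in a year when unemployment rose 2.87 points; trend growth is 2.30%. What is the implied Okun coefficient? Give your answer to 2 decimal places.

β ≈ 1.60

Growth form: g_Y = g_Y* - β × Δu, so β = (g_Y* - g_Y)/Δu.
β = (2.3 + 2.29)/2.87 = 4.59/2.87 = 1.60.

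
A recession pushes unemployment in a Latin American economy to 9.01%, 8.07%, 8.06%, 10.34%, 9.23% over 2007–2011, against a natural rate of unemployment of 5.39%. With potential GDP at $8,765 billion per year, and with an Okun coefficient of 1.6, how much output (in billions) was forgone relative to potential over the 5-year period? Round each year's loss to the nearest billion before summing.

Year 2007: gap = -1.6 × (9.01 - 5.39) = -5.792%, loss ≈ 8765 × 5.792/100 ≈ 508.
Year 2008: gap = -1.6 × (8.07 - 5.39) = -4.288%, loss ≈ 8765 × 4.288/100 ≈ 376.
Year 2009: gap = -1.6 × (8.06 - 5.39) = -4.272%, loss ≈ 8765 × 4.272/100 ≈ 374.
Year 2010: gap = -1.6 × (10.34 - 5.39) = -7.92%, loss ≈ 8765 × 7.92/100 ≈ 694.
Year 2011: gap = -1.6 × (9.23 - 5.39) = -6.144%, loss ≈ 8765 × 6.144/100 ≈ 539.
Total lost output = 508 + 376 + 374 + 694 + 539 = 2491 billion.

$2,491 billion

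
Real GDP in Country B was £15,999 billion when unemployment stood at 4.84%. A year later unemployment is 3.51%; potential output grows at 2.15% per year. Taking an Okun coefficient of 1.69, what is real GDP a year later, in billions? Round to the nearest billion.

£16,703 billion

Δu = 3.51 - 4.84 = -1.33 points.
Okun's law (growth form): g_Y = g_Y* - β × Δu = 2.15 - 1.69 × (-1.33) = 2.15 + 2.2477 = 4.3977%.
Real GDP in the next year = 15999 × (1 + 4.3977/100) = 15999 × 1.043977 ≈ 16703 billion.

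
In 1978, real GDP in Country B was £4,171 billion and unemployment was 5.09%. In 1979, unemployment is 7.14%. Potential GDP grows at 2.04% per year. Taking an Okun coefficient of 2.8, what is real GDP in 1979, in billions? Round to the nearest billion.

Δu = 7.14 - 5.09 = 2.05 points.
Okun's law (growth form): g_Y = g_Y* - β × Δu = 2.04 - 2.8 × (2.05) = 2.04 - 5.74 = -3.7%.
Real GDP in the next year = 4171 × (1 - 3.7/100) = 4171 × 0.963 ≈ 4017 billion.

£4,017 billion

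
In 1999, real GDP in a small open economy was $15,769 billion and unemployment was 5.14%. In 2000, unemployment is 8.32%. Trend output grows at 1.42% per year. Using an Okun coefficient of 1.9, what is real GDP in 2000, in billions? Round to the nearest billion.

$15,040 billion

Δu = 8.32 - 5.14 = 3.18 points.
Okun's law (growth form): g_Y = g_Y* - β × Δu = 1.42 - 1.9 × (3.18) = 1.42 - 6.042 = -4.622%.
Real GDP in the next year = 15769 × (1 - 4.622/100) = 15769 × 0.95378 ≈ 15040 billion.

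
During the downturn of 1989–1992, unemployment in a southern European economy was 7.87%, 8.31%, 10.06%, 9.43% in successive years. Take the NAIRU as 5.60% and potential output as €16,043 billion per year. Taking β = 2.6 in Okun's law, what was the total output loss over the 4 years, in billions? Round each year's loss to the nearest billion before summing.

€5,535 billion

Year 1989: gap = -2.6 × (7.87 - 5.6) = -5.902%, loss ≈ 16043 × 5.902/100 ≈ 947.
Year 1990: gap = -2.6 × (8.31 - 5.6) = -7.046%, loss ≈ 16043 × 7.046/100 ≈ 1130.
Year 1991: gap = -2.6 × (10.06 - 5.6) = -11.596%, loss ≈ 16043 × 11.596/100 ≈ 1860.
Year 1992: gap = -2.6 × (9.43 - 5.6) = -9.958%, loss ≈ 16043 × 9.958/100 ≈ 1598.
Total lost output = 947 + 1130 + 1860 + 1598 = 5535 billion.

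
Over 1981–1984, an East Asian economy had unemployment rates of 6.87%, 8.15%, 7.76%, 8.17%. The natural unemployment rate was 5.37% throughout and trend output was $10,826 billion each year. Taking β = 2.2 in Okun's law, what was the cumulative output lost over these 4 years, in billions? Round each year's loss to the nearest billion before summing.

Year 1981: gap = -2.2 × (6.87 - 5.37) = -3.3%, loss ≈ 10826 × 3.3/100 ≈ 357.
Year 1982: gap = -2.2 × (8.15 - 5.37) = -6.116%, loss ≈ 10826 × 6.116/100 ≈ 662.
Year 1983: gap = -2.2 × (7.76 - 5.37) = -5.258%, loss ≈ 10826 × 5.258/100 ≈ 569.
Year 1984: gap = -2.2 × (8.17 - 5.37) = -6.16%, loss ≈ 10826 × 6.16/100 ≈ 667.
Total lost output = 357 + 662 + 569 + 667 = 2255 billion.

$2,255 billion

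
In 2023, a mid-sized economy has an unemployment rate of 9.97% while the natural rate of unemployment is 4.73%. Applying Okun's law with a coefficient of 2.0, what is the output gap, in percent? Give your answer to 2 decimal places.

The unemployment gap is 9.97 - 4.73 = 5.24 percentage points.
Okun's law gives an output gap of -2 × 5.24 = -10.48%, i.e. 10.48% below potential.

-10.48%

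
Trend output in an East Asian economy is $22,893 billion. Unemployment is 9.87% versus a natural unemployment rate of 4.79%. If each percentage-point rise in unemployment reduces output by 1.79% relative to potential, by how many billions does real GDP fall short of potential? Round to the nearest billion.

$2,082 billion

Output gap = -1.79 × (9.87 - 4.79) = -1.79 × 5.08 = -9.0932%.
Actual GDP ≈ 22893 × 0.909068 ≈ 20811 billion, so the shortfall is 22893 - 20811 = 2082 billion.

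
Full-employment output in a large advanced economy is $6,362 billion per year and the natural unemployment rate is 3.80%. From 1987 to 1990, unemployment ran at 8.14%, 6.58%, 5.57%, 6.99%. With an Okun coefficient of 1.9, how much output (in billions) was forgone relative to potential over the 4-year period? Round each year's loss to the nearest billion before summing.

Year 1987: gap = -1.9 × (8.14 - 3.8) = -8.246%, loss ≈ 6362 × 8.246/100 ≈ 525.
Year 1988: gap = -1.9 × (6.58 - 3.8) = -5.282%, loss ≈ 6362 × 5.282/100 ≈ 336.
Year 1989: gap = -1.9 × (5.57 - 3.8) = -3.363%, loss ≈ 6362 × 3.363/100 ≈ 214.
Year 1990: gap = -1.9 × (6.99 - 3.8) = -6.061%, loss ≈ 6362 × 6.061/100 ≈ 386.
Total lost output = 525 + 336 + 214 + 386 = 1461 billion.

$1,461 billion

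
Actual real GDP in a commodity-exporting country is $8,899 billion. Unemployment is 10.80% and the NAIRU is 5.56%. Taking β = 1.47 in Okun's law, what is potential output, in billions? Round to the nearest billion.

Unemployment gap = 10.8 - 5.56 = 5.24 points, so output gap = -1.47 × 5.24 = -7.7028%.
Since Y = Y* × (1 + gap/100), Y* = 8899/0.922972 ≈ 9642 billion.

$9,642 billion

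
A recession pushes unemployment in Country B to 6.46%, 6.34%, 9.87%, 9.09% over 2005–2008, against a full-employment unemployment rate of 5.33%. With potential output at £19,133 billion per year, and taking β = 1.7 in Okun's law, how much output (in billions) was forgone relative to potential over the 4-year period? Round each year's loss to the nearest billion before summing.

£3,397 billion

Year 2005: gap = -1.7 × (6.46 - 5.33) = -1.921%, loss ≈ 19133 × 1.921/100 ≈ 368.
Year 2006: gap = -1.7 × (6.34 - 5.33) = -1.717%, loss ≈ 19133 × 1.717/100 ≈ 329.
Year 2007: gap = -1.7 × (9.87 - 5.33) = -7.718%, loss ≈ 19133 × 7.718/100 ≈ 1477.
Year 2008: gap = -1.7 × (9.09 - 5.33) = -6.392%, loss ≈ 19133 × 6.392/100 ≈ 1223.
Total lost output = 368 + 329 + 1477 + 1223 = 3397 billion.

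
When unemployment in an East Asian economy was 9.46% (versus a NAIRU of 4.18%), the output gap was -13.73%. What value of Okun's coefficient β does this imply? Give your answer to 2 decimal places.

Okun's law: output gap = -β × (u - u*).
-13.73 = -β × (9.46 - 4.18) = -β × 5.28, so β = 13.73/5.28 = 2.60.

β ≈ 2.60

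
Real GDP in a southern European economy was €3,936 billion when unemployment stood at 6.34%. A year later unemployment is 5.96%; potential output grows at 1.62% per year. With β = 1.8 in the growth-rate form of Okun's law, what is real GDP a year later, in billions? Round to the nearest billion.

Δu = 5.96 - 6.34 = -0.38 points.
Okun's law (growth form): g_Y = g_Y* - β × Δu = 1.62 - 1.8 × (-0.38) = 1.62 + 0.684 = 2.304%.
Real GDP in the next year = 3936 × (1 + 2.304/100) = 3936 × 1.02304 ≈ 4027 billion.

€4,027 billion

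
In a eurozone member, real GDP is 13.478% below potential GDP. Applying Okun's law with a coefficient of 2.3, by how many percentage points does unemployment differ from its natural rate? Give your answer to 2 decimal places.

5.86 percentage points

Okun's law: output gap = -β × (u - u*), so u - u* = -(output gap)/β.
u - u* = -(-13.478)/2.3 = 5.86 percentage points.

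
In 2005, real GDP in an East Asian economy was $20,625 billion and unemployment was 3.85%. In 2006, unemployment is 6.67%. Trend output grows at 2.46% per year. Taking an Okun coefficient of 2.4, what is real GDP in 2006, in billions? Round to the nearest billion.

$19,736 billion

Δu = 6.67 - 3.85 = 2.82 points.
Okun's law (growth form): g_Y = g_Y* - β × Δu = 2.46 - 2.4 × (2.82) = 2.46 - 6.768 = -4.308%.
Real GDP in the next year = 20625 × (1 - 4.308/100) = 20625 × 0.95692 ≈ 19736 billion.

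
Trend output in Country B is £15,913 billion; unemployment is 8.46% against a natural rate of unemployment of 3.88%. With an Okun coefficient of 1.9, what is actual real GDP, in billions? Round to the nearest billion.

Unemployment gap = 8.46 - 3.88 = 4.58 points, so the output gap is -1.9 × 4.58 = -8.702%.
Actual GDP = 15913 × (1 - 8.702/100) = 15913 × 0.91298 ≈ 14528 billion.

£14,528 billion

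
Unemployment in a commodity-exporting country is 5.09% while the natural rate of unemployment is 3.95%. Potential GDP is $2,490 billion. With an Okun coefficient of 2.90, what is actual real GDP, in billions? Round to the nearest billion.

$2,408 billion

Unemployment gap = 5.09 - 3.95 = 1.14 points, so the output gap is -2.9 × 1.14 = -3.306%.
Actual GDP = 2490 × (1 - 3.306/100) = 2490 × 0.96694 ≈ 2408 billion.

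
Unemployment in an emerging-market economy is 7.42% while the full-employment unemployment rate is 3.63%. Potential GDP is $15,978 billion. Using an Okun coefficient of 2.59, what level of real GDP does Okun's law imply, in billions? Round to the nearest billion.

Unemployment gap = 7.42 - 3.63 = 3.79 points, so the output gap is -2.59 × 3.79 = -9.8161%.
Actual GDP = 15978 × (1 - 9.8161/100) = 15978 × 0.901839 ≈ 14410 billion.

$14,410 billion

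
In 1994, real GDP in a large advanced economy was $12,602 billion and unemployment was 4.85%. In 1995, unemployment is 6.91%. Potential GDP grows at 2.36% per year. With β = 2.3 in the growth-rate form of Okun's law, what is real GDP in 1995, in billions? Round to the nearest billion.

$12,302 billion

Δu = 6.91 - 4.85 = 2.06 points.
Okun's law (growth form): g_Y = g_Y* - β × Δu = 2.36 - 2.3 × (2.06) = 2.36 - 4.738 = -2.378%.
Real GDP in the next year = 12602 × (1 - 2.378/100) = 12602 × 0.97622 ≈ 12302 billion.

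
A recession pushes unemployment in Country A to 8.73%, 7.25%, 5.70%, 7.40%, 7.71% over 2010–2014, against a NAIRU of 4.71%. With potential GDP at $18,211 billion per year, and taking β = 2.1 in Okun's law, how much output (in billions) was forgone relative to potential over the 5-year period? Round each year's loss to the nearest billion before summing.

Year 2010: gap = -2.1 × (8.73 - 4.71) = -8.442%, loss ≈ 18211 × 8.442/100 ≈ 1537.
Year 2011: gap = -2.1 × (7.25 - 4.71) = -5.334%, loss ≈ 18211 × 5.334/100 ≈ 971.
Year 2012: gap = -2.1 × (5.7 - 4.71) = -2.079%, loss ≈ 18211 × 2.079/100 ≈ 379.
Year 2013: gap = -2.1 × (7.4 - 4.71) = -5.649%, loss ≈ 18211 × 5.649/100 ≈ 1029.
Year 2014: gap = -2.1 × (7.71 - 4.71) = -6.3%, loss ≈ 18211 × 6.3/100 ≈ 1147.
Total lost output = 1537 + 971 + 379 + 1029 + 1147 = 5063 billion.

$5,063 billion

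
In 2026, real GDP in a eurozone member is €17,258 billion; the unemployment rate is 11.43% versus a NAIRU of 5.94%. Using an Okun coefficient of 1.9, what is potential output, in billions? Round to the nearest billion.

Unemployment gap = 11.43 - 5.94 = 5.49 points, so output gap = -1.9 × 5.49 = -10.431%.
Since Y = Y* × (1 + gap/100), Y* = 17258/0.89569 ≈ 19268 billion.

€19,268 billion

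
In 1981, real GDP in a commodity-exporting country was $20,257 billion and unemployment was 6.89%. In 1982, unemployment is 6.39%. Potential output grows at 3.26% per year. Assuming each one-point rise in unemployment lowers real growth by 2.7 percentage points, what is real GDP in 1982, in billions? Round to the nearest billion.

$21,191 billion

Δu = 6.39 - 6.89 = -0.5 points.
Okun's law (growth form): g_Y = g_Y* - β × Δu = 3.26 - 2.7 × (-0.50) = 3.26 + 1.35 = 4.61%.
Real GDP in the next year = 20257 × (1 + 4.61/100) = 20257 × 1.0461 ≈ 21191 billion.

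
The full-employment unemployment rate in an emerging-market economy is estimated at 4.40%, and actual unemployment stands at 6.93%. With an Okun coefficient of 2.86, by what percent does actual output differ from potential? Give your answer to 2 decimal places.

-7.24%

The unemployment gap is 6.93 - 4.4 = 2.53 percentage points.
Okun's law gives an output gap of -2.86 × 2.53 = -7.2358%, i.e. 7.24% below potential.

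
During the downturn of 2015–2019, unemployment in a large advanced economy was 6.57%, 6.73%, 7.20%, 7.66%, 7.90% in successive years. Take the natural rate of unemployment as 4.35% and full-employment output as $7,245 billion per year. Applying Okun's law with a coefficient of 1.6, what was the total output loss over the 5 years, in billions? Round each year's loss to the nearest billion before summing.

$1,659 billion

Year 2015: gap = -1.6 × (6.57 - 4.35) = -3.552%, loss ≈ 7245 × 3.552/100 ≈ 257.
Year 2016: gap = -1.6 × (6.73 - 4.35) = -3.808%, loss ≈ 7245 × 3.808/100 ≈ 276.
Year 2017: gap = -1.6 × (7.2 - 4.35) = -4.56%, loss ≈ 7245 × 4.56/100 ≈ 330.
Year 2018: gap = -1.6 × (7.66 - 4.35) = -5.296%, loss ≈ 7245 × 5.296/100 ≈ 384.
Year 2019: gap = -1.6 × (7.9 - 4.35) = -5.68%, loss ≈ 7245 × 5.68/100 ≈ 412.
Total lost output = 257 + 276 + 330 + 384 + 412 = 1659 billion.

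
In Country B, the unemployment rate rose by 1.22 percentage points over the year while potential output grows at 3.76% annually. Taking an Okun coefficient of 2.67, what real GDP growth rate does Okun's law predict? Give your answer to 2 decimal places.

Growth-rate Okun's law: g_Y = g_Y* - β × Δu.
g_Y = 3.76 - 2.67 × (1.22) = 3.76 - 3.2574 = 0.5026%, i.e. 0.50% to 2 d.p.

0.50%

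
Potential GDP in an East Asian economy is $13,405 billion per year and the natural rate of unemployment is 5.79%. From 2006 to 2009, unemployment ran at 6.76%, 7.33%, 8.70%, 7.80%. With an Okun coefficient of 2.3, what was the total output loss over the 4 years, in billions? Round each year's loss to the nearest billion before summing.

$2,291 billion

Year 2006: gap = -2.3 × (6.76 - 5.79) = -2.231%, loss ≈ 13405 × 2.231/100 ≈ 299.
Year 2007: gap = -2.3 × (7.33 - 5.79) = -3.542%, loss ≈ 13405 × 3.542/100 ≈ 475.
Year 2008: gap = -2.3 × (8.7 - 5.79) = -6.693%, loss ≈ 13405 × 6.693/100 ≈ 897.
Year 2009: gap = -2.3 × (7.8 - 5.79) = -4.623%, loss ≈ 13405 × 4.623/100 ≈ 620.
Total lost output = 299 + 475 + 897 + 620 = 2291 billion.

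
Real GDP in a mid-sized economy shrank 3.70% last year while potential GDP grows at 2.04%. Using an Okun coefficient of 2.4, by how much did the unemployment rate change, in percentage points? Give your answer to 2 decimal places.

2.39 percentage points

Growth-rate Okun's law: g_Y = g_Y* - β × Δu, so Δu = (g_Y* - g_Y)/β.
Δu = (2.04 + 3.7)/2.4 = 5.74/2.4 = 2.39 percentage points.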